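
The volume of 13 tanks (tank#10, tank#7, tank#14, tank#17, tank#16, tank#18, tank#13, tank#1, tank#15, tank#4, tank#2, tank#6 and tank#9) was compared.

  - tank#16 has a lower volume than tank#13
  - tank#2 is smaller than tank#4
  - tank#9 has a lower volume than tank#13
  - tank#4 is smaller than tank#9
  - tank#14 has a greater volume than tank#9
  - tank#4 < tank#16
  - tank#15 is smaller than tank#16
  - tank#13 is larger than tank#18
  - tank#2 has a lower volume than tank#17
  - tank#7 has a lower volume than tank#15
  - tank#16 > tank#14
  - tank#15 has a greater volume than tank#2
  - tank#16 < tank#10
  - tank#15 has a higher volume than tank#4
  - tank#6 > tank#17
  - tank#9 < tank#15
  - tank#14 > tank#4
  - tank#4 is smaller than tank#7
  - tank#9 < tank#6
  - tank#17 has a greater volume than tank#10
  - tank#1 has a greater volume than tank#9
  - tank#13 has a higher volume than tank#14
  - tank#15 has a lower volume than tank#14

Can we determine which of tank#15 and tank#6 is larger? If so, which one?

tank#15 < tank#14 and tank#14 < tank#16 give tank#15 < tank#16.
With tank#16 < tank#10: tank#15 < tank#14 < tank#16 < tank#10.
Then tank#10 < tank#17 extends the chain to tank#17.
With tank#17 < tank#6: tank#15 < tank#14 < tank#16 < tank#10 < tank#17 < tank#6.
So tank#6 is larger.

tank#6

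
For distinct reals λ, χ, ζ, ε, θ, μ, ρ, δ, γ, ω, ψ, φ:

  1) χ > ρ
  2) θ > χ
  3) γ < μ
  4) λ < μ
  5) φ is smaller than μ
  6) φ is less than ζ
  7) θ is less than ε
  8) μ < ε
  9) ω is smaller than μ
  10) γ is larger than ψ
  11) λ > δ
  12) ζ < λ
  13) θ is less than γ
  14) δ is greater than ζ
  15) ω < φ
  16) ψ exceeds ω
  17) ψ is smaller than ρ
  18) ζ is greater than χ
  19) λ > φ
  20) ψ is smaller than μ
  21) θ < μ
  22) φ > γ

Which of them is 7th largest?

γ

The consecutive relations fix a unique order: ω < ψ < ρ < χ < θ < γ < φ < ζ < δ < λ < μ < ε.
Counting 7 from the largest end gives γ.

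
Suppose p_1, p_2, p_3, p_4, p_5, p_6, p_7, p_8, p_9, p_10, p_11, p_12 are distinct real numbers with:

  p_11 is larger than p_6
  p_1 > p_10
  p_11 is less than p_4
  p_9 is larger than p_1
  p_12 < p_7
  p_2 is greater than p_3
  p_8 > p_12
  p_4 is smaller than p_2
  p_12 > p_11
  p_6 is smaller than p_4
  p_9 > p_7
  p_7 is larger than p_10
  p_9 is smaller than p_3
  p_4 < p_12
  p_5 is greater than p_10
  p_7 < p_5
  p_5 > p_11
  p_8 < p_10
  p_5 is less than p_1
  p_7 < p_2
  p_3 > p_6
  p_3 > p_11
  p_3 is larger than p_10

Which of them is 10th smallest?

p_9

Chaining the given pairs: p_6 < p_11 < p_4 < p_12 < p_8 < p_10 < p_7 < p_5 < p_1 < p_9 < p_3 < p_2.
Counting 10 from the smallest end gives p_9.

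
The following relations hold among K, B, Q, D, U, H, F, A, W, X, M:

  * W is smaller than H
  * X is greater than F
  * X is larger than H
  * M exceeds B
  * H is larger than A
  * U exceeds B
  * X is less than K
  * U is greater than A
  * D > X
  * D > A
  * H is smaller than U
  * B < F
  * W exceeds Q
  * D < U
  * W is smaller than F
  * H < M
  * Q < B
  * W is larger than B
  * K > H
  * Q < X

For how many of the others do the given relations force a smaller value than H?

4

From H the given relations immediately reach W, A.
From those, Q, B — 4 in total.
Nothing else is reachable below H; 4 in all.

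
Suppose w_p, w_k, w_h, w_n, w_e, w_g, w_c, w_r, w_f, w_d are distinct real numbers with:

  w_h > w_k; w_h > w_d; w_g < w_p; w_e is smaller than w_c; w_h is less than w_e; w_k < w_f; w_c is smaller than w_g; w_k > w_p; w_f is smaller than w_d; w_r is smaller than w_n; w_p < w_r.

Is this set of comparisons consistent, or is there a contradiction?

inconsistent

We have w_p < w_k stated directly, yet also w_k < w_f < w_d < w_h < w_e < w_c < w_g < w_p by chaining the others — so w_k < w_p. Contradiction.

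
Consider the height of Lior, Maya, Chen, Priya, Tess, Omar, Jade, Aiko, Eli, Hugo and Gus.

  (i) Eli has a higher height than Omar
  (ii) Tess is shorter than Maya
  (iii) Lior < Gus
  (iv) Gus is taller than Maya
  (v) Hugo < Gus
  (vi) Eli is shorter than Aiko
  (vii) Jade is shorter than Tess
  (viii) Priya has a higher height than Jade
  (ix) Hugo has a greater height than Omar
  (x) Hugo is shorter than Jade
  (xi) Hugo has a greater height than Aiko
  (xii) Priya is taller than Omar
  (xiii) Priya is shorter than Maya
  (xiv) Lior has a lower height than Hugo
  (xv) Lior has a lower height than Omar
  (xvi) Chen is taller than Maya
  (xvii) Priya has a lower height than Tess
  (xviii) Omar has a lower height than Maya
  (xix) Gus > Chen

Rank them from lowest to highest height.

Lior < Omar < Eli < Aiko < Hugo < Jade < Priya < Tess < Maya < Chen < Gus

The consecutive links are each given: Lior < Omar; Omar < Eli; Eli < Aiko; Aiko < Hugo; Hugo < Jade; Jade < Priya; Priya < Tess; Tess < Maya; Maya < Chen; Chen < Gus.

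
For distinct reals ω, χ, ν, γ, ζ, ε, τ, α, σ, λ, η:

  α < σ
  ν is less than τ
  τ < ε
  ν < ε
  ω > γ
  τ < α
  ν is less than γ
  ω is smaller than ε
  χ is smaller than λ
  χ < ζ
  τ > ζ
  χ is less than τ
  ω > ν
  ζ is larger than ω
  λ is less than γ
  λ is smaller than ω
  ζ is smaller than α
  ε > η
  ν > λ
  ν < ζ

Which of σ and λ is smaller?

λ < γ and γ < ω give λ < ω.
Then ω < ζ extends the chain to ζ.
Then ζ < τ extends the chain to τ.
With τ < α: λ < γ < ω < ζ < τ < α.
Then α < σ extends the chain to σ.
So λ < σ; λ is the smaller of the two.

λ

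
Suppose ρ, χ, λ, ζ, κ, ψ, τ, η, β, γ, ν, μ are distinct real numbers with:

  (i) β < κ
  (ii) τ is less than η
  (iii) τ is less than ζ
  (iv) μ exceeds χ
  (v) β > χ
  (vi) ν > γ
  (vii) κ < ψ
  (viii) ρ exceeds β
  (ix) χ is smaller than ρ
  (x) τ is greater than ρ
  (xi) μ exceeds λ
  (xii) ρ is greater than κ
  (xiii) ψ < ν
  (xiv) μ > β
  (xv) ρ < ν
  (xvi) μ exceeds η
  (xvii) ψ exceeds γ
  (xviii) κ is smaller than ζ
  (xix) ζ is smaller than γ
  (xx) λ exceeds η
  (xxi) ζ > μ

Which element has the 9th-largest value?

Piecing the relations together gives one ordering: χ < β < κ < ρ < τ < η < λ < μ < ζ < γ < ψ < ν.
Counting 9 from the largest end gives ρ.

ρ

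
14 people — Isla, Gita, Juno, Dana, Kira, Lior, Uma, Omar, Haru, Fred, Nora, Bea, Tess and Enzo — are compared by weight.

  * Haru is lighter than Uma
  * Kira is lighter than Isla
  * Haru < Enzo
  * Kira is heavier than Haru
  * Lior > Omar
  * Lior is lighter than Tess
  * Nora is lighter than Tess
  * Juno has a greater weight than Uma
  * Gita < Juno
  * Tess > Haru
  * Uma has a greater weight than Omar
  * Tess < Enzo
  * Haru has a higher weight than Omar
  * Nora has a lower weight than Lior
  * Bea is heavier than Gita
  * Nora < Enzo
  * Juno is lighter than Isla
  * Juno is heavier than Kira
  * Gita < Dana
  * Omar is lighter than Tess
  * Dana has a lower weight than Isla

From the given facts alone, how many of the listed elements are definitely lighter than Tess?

From Tess the given relations immediately reach Omar, Haru, Nora, Lior.
Nothing else is reachable below Tess; 4 in all.

4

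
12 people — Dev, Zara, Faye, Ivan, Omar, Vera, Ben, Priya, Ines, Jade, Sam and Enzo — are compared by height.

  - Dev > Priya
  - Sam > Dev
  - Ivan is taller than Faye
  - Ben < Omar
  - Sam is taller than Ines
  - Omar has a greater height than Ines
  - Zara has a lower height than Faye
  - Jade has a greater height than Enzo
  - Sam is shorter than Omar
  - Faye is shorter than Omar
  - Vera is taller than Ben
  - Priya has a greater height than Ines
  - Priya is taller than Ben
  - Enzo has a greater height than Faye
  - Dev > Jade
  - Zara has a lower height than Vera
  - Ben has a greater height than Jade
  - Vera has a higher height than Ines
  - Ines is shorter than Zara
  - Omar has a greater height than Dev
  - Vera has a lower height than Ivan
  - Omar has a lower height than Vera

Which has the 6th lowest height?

Ben

Chaining the given pairs: Ines < Zara < Faye < Enzo < Jade < Ben < Priya < Dev < Sam < Omar < Vera < Ivan.
The 6th smallest is Ben.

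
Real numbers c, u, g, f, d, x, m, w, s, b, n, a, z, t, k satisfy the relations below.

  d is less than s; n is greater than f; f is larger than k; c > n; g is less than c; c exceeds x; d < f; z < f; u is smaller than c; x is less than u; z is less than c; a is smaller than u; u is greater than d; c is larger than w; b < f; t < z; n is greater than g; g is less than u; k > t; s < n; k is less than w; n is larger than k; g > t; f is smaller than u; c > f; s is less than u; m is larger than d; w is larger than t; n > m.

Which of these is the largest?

c

Chaining downward from c: directly below it, x, z, f, g, w, u, n; then a, d, t, b, k, s, m.
That covers every other element, and nothing is given above c, so c is the largest.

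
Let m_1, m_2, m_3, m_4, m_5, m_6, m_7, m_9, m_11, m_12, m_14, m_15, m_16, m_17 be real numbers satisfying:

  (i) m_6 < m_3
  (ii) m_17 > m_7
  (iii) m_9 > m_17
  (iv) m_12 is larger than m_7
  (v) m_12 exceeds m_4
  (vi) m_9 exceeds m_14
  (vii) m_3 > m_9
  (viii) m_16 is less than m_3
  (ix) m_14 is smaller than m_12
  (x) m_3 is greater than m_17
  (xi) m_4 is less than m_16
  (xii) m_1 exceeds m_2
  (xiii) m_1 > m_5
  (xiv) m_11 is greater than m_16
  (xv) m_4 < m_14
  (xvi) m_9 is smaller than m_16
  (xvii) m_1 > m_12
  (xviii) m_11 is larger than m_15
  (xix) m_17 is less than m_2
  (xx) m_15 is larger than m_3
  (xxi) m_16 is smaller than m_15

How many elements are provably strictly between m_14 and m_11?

4

Chaining upward from m_14 reaches: m_9, m_16, m_12, m_3, m_15, m_1.
Chaining downward from m_11 reaches: m_7, m_4, m_17, m_6, m_9, m_16, m_3, m_15.
Strictly between m_14 and m_11 are those in both lists: m_9, m_16, m_3, m_15 — 4 elements.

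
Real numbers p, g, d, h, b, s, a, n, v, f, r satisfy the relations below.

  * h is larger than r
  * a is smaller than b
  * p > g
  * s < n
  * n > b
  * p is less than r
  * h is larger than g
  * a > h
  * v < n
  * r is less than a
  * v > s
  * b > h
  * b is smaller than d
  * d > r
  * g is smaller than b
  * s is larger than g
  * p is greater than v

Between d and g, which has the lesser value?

Chaining the given relations: g < s < v < p < r < h < a < b < d.
So g < d; g is the smaller of the two.

g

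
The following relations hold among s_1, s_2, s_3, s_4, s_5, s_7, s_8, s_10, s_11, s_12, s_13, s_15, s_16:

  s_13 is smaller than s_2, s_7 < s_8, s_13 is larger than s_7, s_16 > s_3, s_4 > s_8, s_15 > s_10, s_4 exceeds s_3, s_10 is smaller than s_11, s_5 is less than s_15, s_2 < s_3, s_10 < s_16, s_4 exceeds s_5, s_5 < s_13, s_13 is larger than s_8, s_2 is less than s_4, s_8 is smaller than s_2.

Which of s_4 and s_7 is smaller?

s_7

s_7 < s_8 < s_13 < s_2 < s_3 < s_4, by transitivity through s_8, s_13, s_2, s_3.
So s_7 < s_4; s_7 is the smaller of the two.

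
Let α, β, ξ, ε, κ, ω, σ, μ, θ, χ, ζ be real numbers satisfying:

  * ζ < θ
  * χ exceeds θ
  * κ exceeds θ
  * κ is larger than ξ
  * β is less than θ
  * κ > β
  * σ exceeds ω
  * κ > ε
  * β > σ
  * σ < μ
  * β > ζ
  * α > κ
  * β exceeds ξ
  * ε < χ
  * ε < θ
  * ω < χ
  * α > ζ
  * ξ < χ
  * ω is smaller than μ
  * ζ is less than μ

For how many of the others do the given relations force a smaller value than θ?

From θ the given relations immediately reach ζ, β, ε.
From those, ξ, σ — 5 in total.
From those, ω — 6 in total.
No other element is forced below θ by the given relations, so the count is 6.

6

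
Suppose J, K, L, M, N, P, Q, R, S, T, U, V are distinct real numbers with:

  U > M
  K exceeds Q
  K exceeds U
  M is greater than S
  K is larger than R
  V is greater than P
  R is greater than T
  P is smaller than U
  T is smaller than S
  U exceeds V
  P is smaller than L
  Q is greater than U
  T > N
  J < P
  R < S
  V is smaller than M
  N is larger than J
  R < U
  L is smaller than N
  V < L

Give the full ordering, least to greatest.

J < P < V < L < N < T < R < S < M < U < Q < K

Nothing is placed below J, so it is least; from there J < P; P < V; V < L; L < N; N < T; T < R; R < S; S < M; M < U; U < Q; Q < K, each given directly.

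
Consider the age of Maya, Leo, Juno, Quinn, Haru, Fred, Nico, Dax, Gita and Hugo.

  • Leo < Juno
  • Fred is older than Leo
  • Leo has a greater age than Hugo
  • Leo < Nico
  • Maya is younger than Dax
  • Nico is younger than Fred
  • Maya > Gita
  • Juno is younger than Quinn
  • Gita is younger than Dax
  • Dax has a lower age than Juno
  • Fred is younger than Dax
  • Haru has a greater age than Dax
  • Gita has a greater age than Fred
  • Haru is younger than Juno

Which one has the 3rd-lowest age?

The consecutive relations fix a unique order: Hugo < Leo < Nico < Fred < Gita < Maya < Dax < Haru < Juno < Quinn.
Counting 3 from the smallest end gives Nico.

Nico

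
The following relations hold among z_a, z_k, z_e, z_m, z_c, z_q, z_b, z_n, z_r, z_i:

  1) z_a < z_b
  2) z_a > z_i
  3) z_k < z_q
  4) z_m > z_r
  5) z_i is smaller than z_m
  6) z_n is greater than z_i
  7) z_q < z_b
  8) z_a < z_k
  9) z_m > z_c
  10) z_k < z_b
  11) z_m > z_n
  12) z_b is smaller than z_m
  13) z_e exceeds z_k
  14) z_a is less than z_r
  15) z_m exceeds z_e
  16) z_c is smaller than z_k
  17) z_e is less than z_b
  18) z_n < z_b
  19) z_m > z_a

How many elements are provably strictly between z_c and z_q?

1

Chaining upward from z_c reaches: z_k, z_e, z_b, z_m.
Chaining downward from z_q reaches: z_i, z_a, z_k.
Strictly between z_c and z_q are those in both lists: z_k — 1 element.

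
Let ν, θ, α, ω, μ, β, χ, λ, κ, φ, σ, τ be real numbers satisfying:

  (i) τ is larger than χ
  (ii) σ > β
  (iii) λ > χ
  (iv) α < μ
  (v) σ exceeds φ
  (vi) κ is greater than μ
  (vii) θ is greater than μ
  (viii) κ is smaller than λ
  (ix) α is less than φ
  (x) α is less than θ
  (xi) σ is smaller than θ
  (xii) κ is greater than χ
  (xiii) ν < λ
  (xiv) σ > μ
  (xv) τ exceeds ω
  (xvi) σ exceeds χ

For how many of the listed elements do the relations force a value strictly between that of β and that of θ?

The relations place β below θ. An element lies strictly between them when it is forced above β and also forced below θ.
Above β: {σ}. Below θ: {α, μ, φ, χ, σ}.
Intersection: {σ} — 1.

1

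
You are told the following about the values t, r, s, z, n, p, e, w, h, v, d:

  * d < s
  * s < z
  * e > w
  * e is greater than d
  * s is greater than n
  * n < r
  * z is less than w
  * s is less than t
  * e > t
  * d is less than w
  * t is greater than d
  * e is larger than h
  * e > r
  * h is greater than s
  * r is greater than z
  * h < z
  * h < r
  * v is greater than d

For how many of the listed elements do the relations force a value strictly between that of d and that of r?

3

The relations place d below r. An element lies strictly between them when it is forced above d and also forced below r.
Above d: {s, h, t, z, w, e, v}. Below r: {n, s, h, z}.
Intersection: {s, h, z} — 3.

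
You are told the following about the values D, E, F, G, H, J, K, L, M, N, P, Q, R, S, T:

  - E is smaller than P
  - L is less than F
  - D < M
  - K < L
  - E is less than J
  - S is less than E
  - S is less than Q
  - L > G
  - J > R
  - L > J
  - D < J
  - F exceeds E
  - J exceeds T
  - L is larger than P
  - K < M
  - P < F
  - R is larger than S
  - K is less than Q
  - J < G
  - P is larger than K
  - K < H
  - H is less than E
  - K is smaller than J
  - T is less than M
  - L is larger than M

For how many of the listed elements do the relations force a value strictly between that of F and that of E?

Chaining upward from E reaches: J, P, G, L.
Chaining downward from F reaches: T, K, H, S, R, D, J, M, P, G, L.
Strictly between E and F are those in both lists: J, P, G, L — 4 elements.

4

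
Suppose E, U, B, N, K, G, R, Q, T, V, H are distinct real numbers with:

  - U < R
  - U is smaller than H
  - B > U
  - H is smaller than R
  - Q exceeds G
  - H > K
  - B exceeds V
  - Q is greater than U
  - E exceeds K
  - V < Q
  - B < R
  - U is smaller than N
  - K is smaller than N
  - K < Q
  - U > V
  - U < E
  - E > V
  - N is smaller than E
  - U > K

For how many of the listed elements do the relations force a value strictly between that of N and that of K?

The relations place K below N. An element lies strictly between them when it is forced above K and also forced below N.
Above K: {U, B, Q, H, E, R}. Below N: {V, U}.
Intersection: {U} — 1.

1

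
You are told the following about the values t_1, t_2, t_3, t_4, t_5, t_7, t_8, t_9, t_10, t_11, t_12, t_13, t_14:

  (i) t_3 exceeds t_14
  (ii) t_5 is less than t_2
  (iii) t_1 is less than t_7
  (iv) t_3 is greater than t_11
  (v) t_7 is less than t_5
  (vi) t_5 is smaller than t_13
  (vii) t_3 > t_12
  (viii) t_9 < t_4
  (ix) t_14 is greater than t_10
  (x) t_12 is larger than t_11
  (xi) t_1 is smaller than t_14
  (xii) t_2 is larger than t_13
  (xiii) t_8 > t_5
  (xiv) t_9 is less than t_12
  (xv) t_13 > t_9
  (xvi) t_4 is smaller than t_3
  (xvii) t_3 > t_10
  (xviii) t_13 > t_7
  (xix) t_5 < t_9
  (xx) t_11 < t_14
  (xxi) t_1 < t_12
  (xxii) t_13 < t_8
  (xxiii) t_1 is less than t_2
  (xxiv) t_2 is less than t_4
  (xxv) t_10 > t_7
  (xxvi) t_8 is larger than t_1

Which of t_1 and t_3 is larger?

t_3

Link the given pairs in sequence: t_1 < t_7; t_7 < t_5; t_5 < t_9; t_9 < t_13; t_13 < t_2; t_2 < t_4; t_4 < t_3.
Chaining these gives t_1 < t_7 < t_5 < t_9 < t_13 < t_2 < t_4 < t_3.
So t_1 < t_3; t_3 is the larger of the two.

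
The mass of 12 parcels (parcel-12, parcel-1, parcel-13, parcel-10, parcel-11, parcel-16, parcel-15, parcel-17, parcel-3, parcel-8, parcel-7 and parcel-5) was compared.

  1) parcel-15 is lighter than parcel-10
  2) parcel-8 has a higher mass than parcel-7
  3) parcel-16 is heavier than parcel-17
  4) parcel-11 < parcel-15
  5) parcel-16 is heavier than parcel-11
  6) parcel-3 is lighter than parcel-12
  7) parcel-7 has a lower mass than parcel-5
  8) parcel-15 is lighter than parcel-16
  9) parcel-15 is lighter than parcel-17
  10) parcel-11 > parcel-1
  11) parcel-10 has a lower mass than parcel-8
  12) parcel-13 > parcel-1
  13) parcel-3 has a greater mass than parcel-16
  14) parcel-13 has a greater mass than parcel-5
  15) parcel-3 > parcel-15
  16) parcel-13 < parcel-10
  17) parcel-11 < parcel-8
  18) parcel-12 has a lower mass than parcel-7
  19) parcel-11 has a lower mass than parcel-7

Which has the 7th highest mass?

parcel-3

The consecutive relations fix a unique order: parcel-1 < parcel-11 < parcel-15 < parcel-17 < parcel-16 < parcel-3 < parcel-12 < parcel-7 < parcel-5 < parcel-13 < parcel-10 < parcel-8.
The 7th largest is parcel-3.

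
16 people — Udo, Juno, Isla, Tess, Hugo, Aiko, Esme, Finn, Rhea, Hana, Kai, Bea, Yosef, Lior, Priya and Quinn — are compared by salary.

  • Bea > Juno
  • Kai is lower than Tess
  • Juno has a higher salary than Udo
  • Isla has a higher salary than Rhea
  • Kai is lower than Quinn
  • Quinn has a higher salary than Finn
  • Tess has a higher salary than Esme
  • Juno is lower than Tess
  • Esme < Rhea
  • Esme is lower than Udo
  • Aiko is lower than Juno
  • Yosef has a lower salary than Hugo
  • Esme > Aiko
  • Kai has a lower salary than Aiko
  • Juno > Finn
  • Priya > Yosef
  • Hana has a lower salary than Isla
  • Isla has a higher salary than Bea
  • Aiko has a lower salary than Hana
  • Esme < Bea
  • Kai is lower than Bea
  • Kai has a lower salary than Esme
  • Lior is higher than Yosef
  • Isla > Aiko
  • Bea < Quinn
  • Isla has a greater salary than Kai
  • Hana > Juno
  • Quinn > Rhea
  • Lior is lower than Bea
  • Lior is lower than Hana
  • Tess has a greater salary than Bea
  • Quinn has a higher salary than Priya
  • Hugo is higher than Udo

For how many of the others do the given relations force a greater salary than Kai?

11

From Kai the given relations immediately reach Aiko, Esme, Bea, Isla, Quinn, Tess.
From those, Rhea, Udo, Juno, Hana — 10 in total.
From those, Hugo — 11 in total.
No other element is forced above Kai by the given relations, so the count is 11.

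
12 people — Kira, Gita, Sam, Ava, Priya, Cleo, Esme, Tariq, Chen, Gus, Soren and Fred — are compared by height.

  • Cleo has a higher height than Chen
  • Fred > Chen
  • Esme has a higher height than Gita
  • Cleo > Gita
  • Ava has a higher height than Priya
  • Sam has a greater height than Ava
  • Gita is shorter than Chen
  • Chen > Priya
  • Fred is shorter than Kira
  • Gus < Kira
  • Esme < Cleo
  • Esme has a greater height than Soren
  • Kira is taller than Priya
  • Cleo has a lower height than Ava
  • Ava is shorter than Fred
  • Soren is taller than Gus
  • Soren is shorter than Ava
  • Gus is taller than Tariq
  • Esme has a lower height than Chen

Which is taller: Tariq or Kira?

The relevant relations are Tariq < Gus; Gus < Soren; Soren < Esme; Esme < Chen; Chen < Cleo; Cleo < Ava; Ava < Fred; Fred < Kira.
Chaining these gives Tariq < Gus < Soren < Esme < Chen < Cleo < Ava < Fred < Kira.
So Tariq < Kira; Kira is the taller of the two.

Kira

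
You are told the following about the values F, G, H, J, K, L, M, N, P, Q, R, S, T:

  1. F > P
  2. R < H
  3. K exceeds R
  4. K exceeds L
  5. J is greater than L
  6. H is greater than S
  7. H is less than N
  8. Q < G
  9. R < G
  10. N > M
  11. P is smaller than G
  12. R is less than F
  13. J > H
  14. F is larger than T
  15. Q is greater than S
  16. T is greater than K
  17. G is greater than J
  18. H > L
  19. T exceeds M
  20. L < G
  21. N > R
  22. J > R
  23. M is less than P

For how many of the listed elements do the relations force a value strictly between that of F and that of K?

1

Chaining upward from K reaches: T.
Chaining downward from F reaches: L, R, M, T, P.
Strictly between K and F are those in both lists: T — 1 element.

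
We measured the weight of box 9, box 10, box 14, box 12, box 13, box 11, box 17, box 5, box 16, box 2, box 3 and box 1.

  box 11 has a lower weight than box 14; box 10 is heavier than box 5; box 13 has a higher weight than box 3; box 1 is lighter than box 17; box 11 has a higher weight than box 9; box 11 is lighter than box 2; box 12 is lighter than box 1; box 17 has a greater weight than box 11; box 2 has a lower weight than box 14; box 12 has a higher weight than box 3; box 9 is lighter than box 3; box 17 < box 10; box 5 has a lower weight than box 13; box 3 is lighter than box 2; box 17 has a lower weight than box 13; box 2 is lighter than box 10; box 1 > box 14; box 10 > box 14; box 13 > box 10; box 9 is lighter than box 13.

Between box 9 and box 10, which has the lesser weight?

box 9

The relevant relations are box 9 < box 3; box 3 < box 2; box 2 < box 14; box 14 < box 1; box 1 < box 17; box 17 < box 10.
Chaining these gives box 9 < box 3 < box 2 < box 14 < box 1 < box 17 < box 10.
So box 9 < box 10; box 9 is the lighter of the two.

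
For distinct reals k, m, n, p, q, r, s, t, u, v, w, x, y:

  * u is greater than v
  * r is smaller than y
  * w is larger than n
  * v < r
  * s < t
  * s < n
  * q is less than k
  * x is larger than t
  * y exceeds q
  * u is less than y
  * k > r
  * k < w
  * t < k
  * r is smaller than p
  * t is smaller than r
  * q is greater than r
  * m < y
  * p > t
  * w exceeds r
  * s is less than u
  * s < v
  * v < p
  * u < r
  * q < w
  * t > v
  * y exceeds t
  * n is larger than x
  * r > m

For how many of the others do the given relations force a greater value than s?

11

From s the given relations immediately reach v, t, u, n.
From those, r, p, x, y, k, w — 10 in total.
From those, q — 11 in total.
No other element is forced above s by the given relations, so the count is 11.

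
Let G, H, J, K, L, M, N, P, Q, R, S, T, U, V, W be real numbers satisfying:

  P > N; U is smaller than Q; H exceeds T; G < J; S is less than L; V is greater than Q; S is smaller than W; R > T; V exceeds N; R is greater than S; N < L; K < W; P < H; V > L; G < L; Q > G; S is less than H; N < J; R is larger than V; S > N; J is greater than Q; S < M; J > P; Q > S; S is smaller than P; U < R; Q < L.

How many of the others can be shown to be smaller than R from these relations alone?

8

Directly below R: U, S, T, V.
One step further: N, Q, L (7 so far).
One step further: G (8 so far).
No other element is forced below R by the given relations, so the count is 8.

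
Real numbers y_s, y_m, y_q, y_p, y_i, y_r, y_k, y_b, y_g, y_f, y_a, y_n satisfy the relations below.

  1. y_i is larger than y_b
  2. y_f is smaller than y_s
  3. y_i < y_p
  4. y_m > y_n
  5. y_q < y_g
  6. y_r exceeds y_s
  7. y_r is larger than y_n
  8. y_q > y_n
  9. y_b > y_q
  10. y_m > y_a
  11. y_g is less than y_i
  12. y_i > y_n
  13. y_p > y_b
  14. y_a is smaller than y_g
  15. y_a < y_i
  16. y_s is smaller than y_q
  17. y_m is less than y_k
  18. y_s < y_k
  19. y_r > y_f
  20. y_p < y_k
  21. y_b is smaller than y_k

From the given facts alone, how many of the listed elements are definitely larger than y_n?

From y_n the given relations immediately reach y_q, y_r, y_m, y_i.
From those, y_g, y_b, y_p, y_k — 8 in total.
Nothing else is reachable above y_n; 8 in all.

8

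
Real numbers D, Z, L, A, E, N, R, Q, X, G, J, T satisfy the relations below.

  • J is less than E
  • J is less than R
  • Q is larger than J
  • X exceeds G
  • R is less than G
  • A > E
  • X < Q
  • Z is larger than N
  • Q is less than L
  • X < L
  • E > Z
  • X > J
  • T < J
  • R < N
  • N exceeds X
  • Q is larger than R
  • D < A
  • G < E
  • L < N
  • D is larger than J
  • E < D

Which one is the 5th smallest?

X

Chaining the given pairs: T < J < R < G < X < Q < L < N < Z < E < D < A.
Counting 5 from the smallest end gives X.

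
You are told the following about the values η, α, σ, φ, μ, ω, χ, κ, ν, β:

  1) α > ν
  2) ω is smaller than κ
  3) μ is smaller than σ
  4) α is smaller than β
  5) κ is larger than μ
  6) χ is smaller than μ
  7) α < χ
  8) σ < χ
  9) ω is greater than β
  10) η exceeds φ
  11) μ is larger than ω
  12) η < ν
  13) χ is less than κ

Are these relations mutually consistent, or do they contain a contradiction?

Chaining the given relations yields μ < σ < χ, so μ < χ. But one relation states χ < μ. These cannot both hold.

inconsistent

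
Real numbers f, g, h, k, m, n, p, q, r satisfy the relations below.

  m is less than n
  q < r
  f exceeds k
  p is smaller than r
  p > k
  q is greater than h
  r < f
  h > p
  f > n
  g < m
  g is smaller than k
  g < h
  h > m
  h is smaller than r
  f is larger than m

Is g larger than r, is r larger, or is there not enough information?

g < k < p < h < q < r, by transitivity through k, p, h, q.
So r is larger.

r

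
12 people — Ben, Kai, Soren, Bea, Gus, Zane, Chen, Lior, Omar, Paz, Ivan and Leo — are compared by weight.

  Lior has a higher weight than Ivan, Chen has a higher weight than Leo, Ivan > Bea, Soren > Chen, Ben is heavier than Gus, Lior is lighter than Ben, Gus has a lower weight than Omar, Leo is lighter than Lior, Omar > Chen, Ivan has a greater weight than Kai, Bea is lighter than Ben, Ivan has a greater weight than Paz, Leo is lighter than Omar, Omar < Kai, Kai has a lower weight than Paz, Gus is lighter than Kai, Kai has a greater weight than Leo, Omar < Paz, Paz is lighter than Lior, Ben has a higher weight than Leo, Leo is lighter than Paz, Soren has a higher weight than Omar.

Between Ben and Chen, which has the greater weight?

Ben

Link the given pairs in sequence: Chen < Omar; Omar < Kai; Kai < Paz; Paz < Ivan; Ivan < Lior; Lior < Ben.
Together: Chen < Omar < Kai < Paz < Ivan < Lior < Ben.
So Chen < Ben; Ben is the heavier of the two.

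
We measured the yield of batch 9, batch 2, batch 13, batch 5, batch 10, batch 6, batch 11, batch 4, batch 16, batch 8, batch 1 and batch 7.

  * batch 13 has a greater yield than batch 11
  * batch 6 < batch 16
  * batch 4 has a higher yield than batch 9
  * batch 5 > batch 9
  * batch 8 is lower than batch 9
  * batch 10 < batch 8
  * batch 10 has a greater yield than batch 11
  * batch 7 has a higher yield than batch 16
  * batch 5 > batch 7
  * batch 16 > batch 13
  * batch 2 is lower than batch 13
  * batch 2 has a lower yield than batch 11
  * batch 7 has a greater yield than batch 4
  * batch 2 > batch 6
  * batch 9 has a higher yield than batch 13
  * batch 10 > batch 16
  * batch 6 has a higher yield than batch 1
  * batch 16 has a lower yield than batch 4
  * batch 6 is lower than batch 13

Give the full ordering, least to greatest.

The consecutive links are each given: batch 1 < batch 6; batch 6 < batch 2; batch 2 < batch 11; batch 11 < batch 13; batch 13 < batch 16; batch 16 < batch 10; batch 10 < batch 8; batch 8 < batch 9; batch 9 < batch 4; batch 4 < batch 7; batch 7 < batch 5.

batch 1 < batch 6 < batch 2 < batch 11 < batch 13 < batch 16 < batch 10 < batch 8 < batch 9 < batch 4 < batch 7 < batch 5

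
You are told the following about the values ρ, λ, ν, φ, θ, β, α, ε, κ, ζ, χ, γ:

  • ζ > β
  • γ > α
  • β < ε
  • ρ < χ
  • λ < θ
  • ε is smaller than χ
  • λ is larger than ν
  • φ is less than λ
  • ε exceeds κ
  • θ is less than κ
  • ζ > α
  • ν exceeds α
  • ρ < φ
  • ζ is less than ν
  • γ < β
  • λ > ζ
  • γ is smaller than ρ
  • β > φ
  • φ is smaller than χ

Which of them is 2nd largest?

The consecutive relations fix a unique order: α < γ < ρ < φ < β < ζ < ν < λ < θ < κ < ε < χ.
The 2nd largest is ε.

ε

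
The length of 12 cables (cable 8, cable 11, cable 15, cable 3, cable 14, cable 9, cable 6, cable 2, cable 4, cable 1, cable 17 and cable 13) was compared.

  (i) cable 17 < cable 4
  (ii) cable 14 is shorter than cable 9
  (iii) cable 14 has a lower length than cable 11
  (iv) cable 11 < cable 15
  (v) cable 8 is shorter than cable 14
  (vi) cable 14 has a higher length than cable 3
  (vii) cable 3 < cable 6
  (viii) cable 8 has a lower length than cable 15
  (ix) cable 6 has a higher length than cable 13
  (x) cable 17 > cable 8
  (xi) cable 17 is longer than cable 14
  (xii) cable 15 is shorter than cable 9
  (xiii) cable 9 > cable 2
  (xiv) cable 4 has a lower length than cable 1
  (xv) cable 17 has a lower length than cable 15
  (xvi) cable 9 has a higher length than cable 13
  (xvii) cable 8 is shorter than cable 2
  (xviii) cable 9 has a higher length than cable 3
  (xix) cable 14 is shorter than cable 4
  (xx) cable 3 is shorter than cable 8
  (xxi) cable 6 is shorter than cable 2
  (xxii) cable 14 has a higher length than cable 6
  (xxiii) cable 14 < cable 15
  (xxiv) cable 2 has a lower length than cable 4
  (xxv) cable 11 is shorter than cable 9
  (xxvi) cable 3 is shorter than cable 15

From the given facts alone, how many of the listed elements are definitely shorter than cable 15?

7

Directly below cable 15: cable 3, cable 8, cable 14, cable 11, cable 17.
One step further: cable 6 (6 so far).
One step further: cable 13 (7 so far).
No other element is forced below cable 15 by the given relations, so the count is 7.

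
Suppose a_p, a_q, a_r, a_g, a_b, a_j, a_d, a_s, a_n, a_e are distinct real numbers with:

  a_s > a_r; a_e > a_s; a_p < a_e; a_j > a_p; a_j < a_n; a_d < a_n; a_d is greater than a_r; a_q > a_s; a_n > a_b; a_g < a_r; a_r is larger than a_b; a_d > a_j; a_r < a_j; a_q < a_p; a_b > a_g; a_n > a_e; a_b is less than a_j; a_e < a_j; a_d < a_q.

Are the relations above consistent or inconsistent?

inconsistent

We have a_d < a_q stated directly, yet also a_q < a_p < a_e < a_j < a_d by chaining the others — so a_q < a_d. Contradiction.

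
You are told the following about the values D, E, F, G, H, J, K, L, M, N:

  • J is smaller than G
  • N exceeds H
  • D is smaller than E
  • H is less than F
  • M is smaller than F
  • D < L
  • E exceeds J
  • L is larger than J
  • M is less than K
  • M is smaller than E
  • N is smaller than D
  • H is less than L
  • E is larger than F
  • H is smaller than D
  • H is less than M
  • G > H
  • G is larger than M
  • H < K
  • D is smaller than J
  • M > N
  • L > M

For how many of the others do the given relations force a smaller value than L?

The elements the relations force below L are H, N, M, D, J — no chain reaches any other.
That is 5.

5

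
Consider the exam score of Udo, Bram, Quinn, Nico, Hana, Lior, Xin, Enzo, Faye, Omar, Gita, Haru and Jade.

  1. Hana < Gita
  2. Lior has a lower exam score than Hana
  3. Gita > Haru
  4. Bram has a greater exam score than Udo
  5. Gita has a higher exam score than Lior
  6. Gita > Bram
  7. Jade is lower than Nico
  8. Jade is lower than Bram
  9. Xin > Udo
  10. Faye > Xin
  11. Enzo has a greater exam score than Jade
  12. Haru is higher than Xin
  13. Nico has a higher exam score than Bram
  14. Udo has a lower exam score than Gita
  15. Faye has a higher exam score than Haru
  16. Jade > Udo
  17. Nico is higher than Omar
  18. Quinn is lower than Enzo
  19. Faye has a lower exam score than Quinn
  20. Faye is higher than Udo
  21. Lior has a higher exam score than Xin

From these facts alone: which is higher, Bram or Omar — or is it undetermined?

undetermined

Following every chain through Omar: above Omar we get Nico.
Bram is not reached, and no chain runs the other way from Bram to Omar.
So the given relations leave the order of Omar and Bram undetermined.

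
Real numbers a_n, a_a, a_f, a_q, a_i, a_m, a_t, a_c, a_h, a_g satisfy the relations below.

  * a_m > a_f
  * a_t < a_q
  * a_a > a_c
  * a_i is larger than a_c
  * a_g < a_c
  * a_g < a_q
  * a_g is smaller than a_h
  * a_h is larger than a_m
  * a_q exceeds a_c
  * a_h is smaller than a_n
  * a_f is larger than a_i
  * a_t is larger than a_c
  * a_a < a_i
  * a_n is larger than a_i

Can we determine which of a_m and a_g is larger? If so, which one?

a_m

The relevant relations are a_g < a_c; a_c < a_a; a_a < a_i; a_i < a_f; a_f < a_m.
Together: a_g < a_c < a_a < a_i < a_f < a_m.
So a_m is larger.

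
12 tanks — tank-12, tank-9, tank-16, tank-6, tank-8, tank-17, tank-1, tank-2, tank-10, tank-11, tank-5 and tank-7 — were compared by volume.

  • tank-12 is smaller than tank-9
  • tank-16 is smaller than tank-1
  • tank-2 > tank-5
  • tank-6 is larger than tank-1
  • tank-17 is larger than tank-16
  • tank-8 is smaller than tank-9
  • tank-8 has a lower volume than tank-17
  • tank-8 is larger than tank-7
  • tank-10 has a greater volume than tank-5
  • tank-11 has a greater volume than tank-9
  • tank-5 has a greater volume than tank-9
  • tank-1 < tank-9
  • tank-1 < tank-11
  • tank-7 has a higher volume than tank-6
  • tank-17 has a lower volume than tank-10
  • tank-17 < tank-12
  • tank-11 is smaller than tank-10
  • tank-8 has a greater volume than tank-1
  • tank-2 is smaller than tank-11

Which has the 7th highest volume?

Chaining the given pairs: tank-16 < tank-1 < tank-6 < tank-7 < tank-8 < tank-17 < tank-12 < tank-9 < tank-5 < tank-2 < tank-11 < tank-10.
Counting 7 from the largest end gives tank-17.

tank-17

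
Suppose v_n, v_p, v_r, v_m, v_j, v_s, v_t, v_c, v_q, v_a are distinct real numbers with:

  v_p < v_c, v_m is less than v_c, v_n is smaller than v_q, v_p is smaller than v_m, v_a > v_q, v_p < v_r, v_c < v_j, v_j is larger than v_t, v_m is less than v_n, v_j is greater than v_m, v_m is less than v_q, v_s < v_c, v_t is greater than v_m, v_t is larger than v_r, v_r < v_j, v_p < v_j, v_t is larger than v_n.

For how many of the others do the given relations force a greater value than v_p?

Directly above v_p: v_m, v_r, v_c, v_j.
One step further: v_n, v_q, v_t (7 so far).
One step further: v_a (8 so far).
No other element is forced above v_p by the given relations, so the count is 8.

8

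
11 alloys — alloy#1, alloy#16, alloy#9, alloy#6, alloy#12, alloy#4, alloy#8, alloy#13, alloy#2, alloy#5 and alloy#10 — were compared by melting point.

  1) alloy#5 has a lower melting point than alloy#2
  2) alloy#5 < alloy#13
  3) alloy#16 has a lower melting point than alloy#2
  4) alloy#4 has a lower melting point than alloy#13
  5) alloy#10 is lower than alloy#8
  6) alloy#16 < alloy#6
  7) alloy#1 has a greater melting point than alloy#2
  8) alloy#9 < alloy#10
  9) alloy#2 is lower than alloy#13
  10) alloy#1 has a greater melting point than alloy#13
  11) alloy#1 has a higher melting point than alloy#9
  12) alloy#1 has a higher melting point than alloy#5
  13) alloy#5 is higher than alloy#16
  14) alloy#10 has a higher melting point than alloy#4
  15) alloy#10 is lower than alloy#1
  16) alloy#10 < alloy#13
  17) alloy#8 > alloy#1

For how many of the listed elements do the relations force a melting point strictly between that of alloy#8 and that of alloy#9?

3

Chaining upward from alloy#9 reaches: alloy#10, alloy#13, alloy#1.
Chaining downward from alloy#8 reaches: alloy#16, alloy#4, alloy#5, alloy#10, alloy#2, alloy#13, alloy#1.
Strictly between alloy#9 and alloy#8 are those in both lists: alloy#10, alloy#13, alloy#1 — 3 elements.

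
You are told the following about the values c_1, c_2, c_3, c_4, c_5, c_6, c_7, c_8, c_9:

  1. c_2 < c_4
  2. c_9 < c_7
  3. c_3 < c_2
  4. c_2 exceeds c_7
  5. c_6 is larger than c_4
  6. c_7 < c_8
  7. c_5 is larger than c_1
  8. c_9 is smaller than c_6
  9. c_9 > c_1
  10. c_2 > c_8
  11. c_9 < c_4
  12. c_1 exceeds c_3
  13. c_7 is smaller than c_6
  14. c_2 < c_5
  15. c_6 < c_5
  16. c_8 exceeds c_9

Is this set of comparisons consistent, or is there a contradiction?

consistent

Every relation is compatible with c_3 < c_1 < c_9 < c_7 < c_8 < c_2 < c_4 < c_6 < c_5; the set is consistent.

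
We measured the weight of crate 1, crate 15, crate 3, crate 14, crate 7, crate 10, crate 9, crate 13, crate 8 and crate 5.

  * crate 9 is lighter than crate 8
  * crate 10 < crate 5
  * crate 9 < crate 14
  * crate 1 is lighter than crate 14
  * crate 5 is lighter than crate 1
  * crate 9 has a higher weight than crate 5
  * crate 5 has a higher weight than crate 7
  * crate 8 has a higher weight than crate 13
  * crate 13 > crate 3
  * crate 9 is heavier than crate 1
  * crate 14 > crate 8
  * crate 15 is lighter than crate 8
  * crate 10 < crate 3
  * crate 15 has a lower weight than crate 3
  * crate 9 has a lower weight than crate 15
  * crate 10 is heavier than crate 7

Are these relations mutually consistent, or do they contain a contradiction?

Every relation is compatible with crate 7 < crate 10 < crate 5 < crate 1 < crate 9 < crate 15 < crate 3 < crate 13 < crate 8 < crate 14; the set is consistent.

consistent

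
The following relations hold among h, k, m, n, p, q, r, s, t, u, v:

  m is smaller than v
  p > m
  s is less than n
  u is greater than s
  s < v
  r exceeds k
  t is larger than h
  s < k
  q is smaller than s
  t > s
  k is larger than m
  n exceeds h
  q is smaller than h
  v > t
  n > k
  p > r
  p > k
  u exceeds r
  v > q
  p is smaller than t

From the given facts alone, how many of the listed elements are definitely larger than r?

The elements the relations force above r are u, p, t, v — no chain reaches any other.
That is 4.

4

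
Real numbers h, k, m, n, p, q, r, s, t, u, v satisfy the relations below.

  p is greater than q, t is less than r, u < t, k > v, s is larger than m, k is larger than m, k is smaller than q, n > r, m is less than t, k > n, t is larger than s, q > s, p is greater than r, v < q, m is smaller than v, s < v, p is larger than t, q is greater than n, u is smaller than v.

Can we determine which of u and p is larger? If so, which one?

u < t and t < r give u < r.
With r < n: u < t < r < n.
With n < q: u < t < r < n < q.
Then q < p extends the chain to p.
So p is larger.

p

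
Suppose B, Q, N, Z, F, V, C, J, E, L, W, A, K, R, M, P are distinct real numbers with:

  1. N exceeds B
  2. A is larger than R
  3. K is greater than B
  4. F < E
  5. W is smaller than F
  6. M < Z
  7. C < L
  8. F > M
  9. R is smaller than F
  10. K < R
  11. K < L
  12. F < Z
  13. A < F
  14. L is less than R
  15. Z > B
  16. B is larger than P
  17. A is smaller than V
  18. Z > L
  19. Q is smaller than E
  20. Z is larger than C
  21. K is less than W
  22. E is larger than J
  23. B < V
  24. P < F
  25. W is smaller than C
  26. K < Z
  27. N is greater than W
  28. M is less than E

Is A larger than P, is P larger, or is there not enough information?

A

P < B < K < W < C < L < R < A, by transitivity through B, K, W, C, L, R.
So A is larger.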